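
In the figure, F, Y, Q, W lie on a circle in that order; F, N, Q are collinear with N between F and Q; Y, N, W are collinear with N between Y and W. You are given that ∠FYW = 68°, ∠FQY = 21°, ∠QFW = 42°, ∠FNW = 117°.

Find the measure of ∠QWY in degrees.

∠QWY = 49°

1. ∠FQW = 68°  [same arc FW]
2. ∠QNW = 63°  [linear pair at N on FQ]
3. ∠QWY = 49°  [△QNW]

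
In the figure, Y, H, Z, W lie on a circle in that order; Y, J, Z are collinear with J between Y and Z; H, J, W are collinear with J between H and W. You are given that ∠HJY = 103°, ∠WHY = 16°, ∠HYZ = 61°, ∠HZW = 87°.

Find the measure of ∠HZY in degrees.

1. ∠HJZ = 77°  [linear pair at J on YZ]
2. ∠HWZ = 61°  [same arc HZ]
3. ∠WHZ = 32°  [△HZW]
4. ∠HZY = 71°  [△HJZ]

∠HZY = 71°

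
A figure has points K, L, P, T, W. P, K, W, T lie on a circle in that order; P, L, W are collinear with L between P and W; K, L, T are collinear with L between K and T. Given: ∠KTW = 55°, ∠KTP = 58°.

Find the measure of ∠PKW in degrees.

∠PKW = 67°

1. ∠KPW = 55°  [same arc KW]
2. ∠KWP = 58°  [same arc PK]
3. ∠PKW = 67°  [△PKW]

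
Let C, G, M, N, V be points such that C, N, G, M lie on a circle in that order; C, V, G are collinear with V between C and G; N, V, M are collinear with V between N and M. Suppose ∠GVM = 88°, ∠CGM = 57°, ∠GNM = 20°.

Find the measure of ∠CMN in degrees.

1. ∠CVM = 92°  [linear pair at V on CG]
2. ∠GCM = 20°  [same arc GM]
3. ∠CMN = 68°  [△CVM]

∠CMN = 68°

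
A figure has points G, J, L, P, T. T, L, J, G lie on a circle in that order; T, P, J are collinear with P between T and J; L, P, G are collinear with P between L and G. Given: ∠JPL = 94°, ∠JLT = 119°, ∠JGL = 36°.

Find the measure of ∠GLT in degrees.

∠GLT = 58°

1. ∠LPT = 86°  [linear pair at P on TJ]
2. ∠JTL = 36°  [same arc LJ]
3. ∠GLT = 58°  [△TPL]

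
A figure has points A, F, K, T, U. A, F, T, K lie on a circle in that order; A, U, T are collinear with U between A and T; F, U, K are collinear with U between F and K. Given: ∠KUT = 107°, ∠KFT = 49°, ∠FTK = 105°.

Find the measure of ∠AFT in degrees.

∠AFT = 96°

1. ∠AUF = 107°  [vertical angles at U]
2. ∠FKT = 26°  [△FTK]
3. ∠FUT = 73°  [linear pair at U on AT]
4. ∠FAT = 26°  [same arc FT]
5. ∠ATF = 58°  [△FUT]
6. ∠AFT = 96°  [△AFT]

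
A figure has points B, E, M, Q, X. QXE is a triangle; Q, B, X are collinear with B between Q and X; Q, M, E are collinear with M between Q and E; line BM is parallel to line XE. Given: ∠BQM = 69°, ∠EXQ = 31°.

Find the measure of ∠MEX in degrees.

1. ∠EQX = 69°  [B on QX, M on QE]
2. ∠QEX = 80°  [△QXE]
3. ∠MEX = 80°  [M on ray EQ]

∠MEX = 80°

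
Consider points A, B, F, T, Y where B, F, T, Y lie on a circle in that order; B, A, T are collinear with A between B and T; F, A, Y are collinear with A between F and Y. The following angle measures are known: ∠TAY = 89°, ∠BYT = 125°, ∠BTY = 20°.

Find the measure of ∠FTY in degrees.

1. ∠FYT = 71°  [△TAY]
2. ∠TBY = 35°  [△BTY]
3. ∠TFY = 35°  [same arc TY]
4. ∠FTY = 74°  [△FTY]

∠FTY = 74°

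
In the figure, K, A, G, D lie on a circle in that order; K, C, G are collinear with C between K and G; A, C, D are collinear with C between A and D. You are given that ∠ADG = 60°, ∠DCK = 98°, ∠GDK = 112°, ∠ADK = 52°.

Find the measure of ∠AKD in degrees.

1. ∠DKG = 30°  [△KCD]
2. ∠DGK = 38°  [△KGD]
3. ∠DAK = 38°  [same arc KD]
4. ∠AKD = 90°  [△KAD]

∠AKD = 90°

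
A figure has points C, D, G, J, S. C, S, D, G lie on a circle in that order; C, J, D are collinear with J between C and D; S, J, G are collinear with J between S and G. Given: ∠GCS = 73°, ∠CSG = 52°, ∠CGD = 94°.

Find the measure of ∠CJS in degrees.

1. ∠CGS = 55°  [△CSG]
2. ∠CSD = 86°  [cyclic CSDG, opposite ∠S+∠G]
3. ∠CDS = 55°  [same arc CS]
4. ∠DCS = 39°  [△CSD]
5. ∠CJS = 89°  [△CJS]

∠CJS = 89°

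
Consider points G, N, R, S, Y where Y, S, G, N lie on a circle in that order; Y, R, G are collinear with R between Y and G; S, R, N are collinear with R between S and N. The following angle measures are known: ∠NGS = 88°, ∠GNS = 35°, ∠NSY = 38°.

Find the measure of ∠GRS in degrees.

1. ∠GYS = 35°  [same arc SG]
2. ∠SRY = 107°  [△YRS]
3. ∠GRS = 73°  [linear pair at R on YG]

∠GRS = 73°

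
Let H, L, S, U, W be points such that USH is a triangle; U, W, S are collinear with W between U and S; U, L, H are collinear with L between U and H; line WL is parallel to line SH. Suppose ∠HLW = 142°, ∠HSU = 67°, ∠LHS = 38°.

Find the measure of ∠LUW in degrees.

1. ∠ULW = 38°  [linear pair at L on UH]
2. ∠LWU = 67°  [WL∥SH, corresponding at W]
3. ∠LUW = 75°  [△UWL]

∠LUW = 75°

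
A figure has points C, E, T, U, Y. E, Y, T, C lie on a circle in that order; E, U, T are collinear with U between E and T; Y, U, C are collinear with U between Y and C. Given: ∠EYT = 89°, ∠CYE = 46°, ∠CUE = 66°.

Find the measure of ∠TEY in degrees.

1. ∠CTE = 46°  [same arc EC]
2. ∠CUT = 114°  [linear pair at U on ET]
3. ∠TCY = 20°  [△TUC]
4. ∠TEY = 20°  [same arc YT]

∠TEY = 20°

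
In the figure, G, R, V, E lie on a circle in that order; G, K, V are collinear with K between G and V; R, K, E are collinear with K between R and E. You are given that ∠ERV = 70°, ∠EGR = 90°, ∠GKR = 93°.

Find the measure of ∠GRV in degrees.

∠GRV = 137°

1. ∠EVR = 90°  [cyclic GRVE, opposite ∠G+∠V]
2. ∠RKV = 87°  [linear pair at K on GV]
3. ∠REV = 20°  [△RVE]
4. ∠GVR = 23°  [△RKV]
5. ∠RGV = 20°  [same arc RV]
6. ∠GRV = 137°  [△GRV]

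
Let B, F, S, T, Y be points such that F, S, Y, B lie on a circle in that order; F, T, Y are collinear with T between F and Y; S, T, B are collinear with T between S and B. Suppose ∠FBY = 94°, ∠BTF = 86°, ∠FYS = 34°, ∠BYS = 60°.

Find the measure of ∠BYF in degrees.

∠BYF = 26°

1. ∠STY = 86°  [vertical angles at T]
2. ∠BTY = 94°  [linear pair at T on FY]
3. ∠BSY = 60°  [△STY]
4. ∠SBY = 60°  [△SYB]
5. ∠BYF = 26°  [△YTB]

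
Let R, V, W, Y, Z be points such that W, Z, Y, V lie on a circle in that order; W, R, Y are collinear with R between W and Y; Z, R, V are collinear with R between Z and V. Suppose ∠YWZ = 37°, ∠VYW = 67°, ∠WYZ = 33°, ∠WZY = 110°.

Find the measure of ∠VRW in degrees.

∠VRW = 104°

1. ∠YVZ = 37°  [same arc ZY]
2. ∠VRY = 76°  [△YRV]
3. ∠VRW = 104°  [linear pair at R on WY]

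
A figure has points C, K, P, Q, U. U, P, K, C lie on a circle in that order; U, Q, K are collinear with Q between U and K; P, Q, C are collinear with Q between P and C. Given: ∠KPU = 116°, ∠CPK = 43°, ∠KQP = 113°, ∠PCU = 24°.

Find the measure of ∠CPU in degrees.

1. ∠PKU = 24°  [△PQK]
2. ∠PQU = 67°  [linear pair at Q on UK]
3. ∠KUP = 40°  [△UPK]
4. ∠CPU = 73°  [△UQP]

∠CPU = 73°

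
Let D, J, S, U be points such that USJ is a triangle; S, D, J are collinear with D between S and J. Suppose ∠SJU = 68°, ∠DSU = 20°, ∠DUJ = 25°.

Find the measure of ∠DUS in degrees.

1. ∠DJU = 68°  [D on ray JS]
2. ∠JDU = 87°  [△UDJ]
3. ∠SDU = 93°  [linear pair at D on SJ]
4. ∠DUS = 67°  [△USD]

∠DUS = 67°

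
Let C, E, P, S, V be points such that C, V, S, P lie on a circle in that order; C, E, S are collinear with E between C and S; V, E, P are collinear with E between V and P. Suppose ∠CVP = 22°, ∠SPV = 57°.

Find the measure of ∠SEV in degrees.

∠SEV = 79°

1. ∠SCV = 57°  [same arc VS]
2. ∠CEV = 101°  [△CEV]
3. ∠SEV = 79°  [linear pair at E on CS]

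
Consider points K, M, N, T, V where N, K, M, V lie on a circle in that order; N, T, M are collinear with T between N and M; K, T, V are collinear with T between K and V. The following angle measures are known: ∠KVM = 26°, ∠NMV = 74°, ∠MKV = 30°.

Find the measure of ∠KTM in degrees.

∠KTM = 100°

1. ∠KNM = 26°  [same arc KM]
2. ∠NKV = 74°  [same arc NV]
3. ∠KTN = 80°  [△NTK]
4. ∠KTM = 100°  [linear pair at T on NM]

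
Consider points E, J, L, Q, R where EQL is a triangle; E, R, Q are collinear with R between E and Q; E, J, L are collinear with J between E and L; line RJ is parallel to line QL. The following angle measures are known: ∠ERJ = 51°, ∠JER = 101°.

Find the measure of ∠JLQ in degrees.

1. ∠EJR = 28°  [△ERJ]
2. ∠LJR = 152°  [linear pair at J on EL]
3. ∠JLQ = 28°  [RJ∥QL, co-interior at L–J]

∠JLQ = 28°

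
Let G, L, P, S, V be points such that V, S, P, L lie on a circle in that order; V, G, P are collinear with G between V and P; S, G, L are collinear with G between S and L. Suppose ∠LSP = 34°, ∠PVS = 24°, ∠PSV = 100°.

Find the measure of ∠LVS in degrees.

∠LVS = 58°

1. ∠PLS = 24°  [same arc SP]
2. ∠LPS = 122°  [△SPL]
3. ∠LVS = 58°  [cyclic VSPL, opposite ∠V+∠P]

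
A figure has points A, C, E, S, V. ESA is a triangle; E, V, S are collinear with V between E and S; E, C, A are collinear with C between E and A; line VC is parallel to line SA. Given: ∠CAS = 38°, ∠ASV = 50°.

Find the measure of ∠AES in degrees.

1. ∠EAS = 38°  [C on ray AE]
2. ∠ASE = 50°  [V on ray SE]
3. ∠AES = 92°  [△ESA]

∠AES = 92°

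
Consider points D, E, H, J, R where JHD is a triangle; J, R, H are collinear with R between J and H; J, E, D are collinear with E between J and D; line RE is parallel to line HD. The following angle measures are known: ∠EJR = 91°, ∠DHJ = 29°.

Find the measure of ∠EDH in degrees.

1. ∠DJH = 91°  [R on JH, E on JD]
2. ∠HDJ = 60°  [△JHD]
3. ∠EDH = 60°  [E on ray DJ]

∠EDH = 60°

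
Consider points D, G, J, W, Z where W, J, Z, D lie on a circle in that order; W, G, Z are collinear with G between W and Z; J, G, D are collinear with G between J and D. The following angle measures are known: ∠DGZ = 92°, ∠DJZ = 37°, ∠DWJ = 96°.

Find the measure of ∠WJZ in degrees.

1. ∠JGW = 92°  [vertical angles at G]
2. ∠DZJ = 84°  [cyclic WJZD, opposite ∠W+∠Z]
3. ∠JGZ = 88°  [linear pair at G on WZ]
4. ∠JDZ = 59°  [△JZD]
5. ∠JZW = 55°  [△JGZ]
6. ∠JWZ = 59°  [same arc JZ]
7. ∠WJZ = 66°  [△WJZ]

∠WJZ = 66°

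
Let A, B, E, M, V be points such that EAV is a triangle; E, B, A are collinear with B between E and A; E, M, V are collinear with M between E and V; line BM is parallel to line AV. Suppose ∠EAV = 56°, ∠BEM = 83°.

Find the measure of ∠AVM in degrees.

1. ∠EBM = 56°  [BM∥AV, corresponding at B]
2. ∠BME = 41°  [△EBM]
3. ∠BMV = 139°  [linear pair at M on EV]
4. ∠AVM = 41°  [BM∥AV, co-interior at V–M]

∠AVM = 41°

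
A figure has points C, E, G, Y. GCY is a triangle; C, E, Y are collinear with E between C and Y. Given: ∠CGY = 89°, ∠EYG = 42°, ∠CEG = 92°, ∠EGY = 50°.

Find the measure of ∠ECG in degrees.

1. ∠CYG = 42°  [E on ray YC]
2. ∠GCY = 49°  [△GCY]
3. ∠ECG = 49°  [E on ray CY]

∠ECG = 49°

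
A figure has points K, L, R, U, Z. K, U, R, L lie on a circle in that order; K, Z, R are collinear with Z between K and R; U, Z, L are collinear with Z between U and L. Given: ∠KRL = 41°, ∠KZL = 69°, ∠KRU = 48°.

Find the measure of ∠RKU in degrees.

1. ∠KUL = 41°  [same arc KL]
2. ∠RZU = 69°  [vertical angles at Z]
3. ∠KZU = 111°  [linear pair at Z on KR]
4. ∠RKU = 28°  [△KZU]

∠RKU = 28°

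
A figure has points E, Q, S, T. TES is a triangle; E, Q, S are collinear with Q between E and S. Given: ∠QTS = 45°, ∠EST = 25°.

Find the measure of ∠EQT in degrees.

1. ∠QST = 25°  [Q on ray SE]
2. ∠SQT = 110°  [△TQS]
3. ∠EQT = 70°  [linear pair at Q on ES]

∠EQT = 70°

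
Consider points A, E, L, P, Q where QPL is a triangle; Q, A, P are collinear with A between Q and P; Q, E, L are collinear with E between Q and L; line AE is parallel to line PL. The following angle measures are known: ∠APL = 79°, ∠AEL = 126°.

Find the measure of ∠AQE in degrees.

∠AQE = 47°

1. ∠LPQ = 79°  [A on ray PQ]
2. ∠AEQ = 54°  [linear pair at E on QL]
3. ∠EAQ = 79°  [AE∥PL, corresponding at A]
4. ∠AQE = 47°  [△QAE]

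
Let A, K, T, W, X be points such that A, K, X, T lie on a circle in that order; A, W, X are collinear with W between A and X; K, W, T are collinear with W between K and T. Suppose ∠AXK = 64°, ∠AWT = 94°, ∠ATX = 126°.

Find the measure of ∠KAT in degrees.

1. ∠ATK = 64°  [same arc AK]
2. ∠TAX = 22°  [△AWT]
3. ∠AXT = 32°  [△AXT]
4. ∠AKT = 32°  [same arc AT]
5. ∠KAT = 84°  [△AKT]

∠KAT = 84°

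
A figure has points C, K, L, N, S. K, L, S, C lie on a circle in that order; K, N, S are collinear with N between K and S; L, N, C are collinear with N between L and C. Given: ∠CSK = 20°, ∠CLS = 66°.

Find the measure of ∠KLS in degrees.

1. ∠CKS = 66°  [same arc SC]
2. ∠KCS = 94°  [△KSC]
3. ∠KLS = 86°  [cyclic KLSC, opposite ∠L+∠C]

∠KLS = 86°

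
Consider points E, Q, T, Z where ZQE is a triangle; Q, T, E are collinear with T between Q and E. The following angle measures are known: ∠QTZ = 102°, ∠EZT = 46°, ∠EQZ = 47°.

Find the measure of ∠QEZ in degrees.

1. ∠ETZ = 78°  [linear pair at T on QE]
2. ∠TEZ = 56°  [△ZTE]
3. ∠QEZ = 56°  [T on ray EQ]

∠QEZ = 56°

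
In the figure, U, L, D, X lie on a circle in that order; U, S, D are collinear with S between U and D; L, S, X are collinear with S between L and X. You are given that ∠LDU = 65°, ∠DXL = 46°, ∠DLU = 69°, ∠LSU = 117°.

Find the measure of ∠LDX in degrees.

∠LDX = 82°

1. ∠LXU = 65°  [same arc UL]
2. ∠DUL = 46°  [△ULD]
3. ∠ULX = 17°  [△USL]
4. ∠LUX = 98°  [△ULX]
5. ∠LDX = 82°  [cyclic ULDX, opposite ∠U+∠D]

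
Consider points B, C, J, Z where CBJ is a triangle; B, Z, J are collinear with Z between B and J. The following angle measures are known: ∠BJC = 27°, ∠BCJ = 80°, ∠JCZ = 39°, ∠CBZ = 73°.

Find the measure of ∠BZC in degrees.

∠BZC = 66°

1. ∠CJZ = 27°  [Z on ray JB]
2. ∠CZJ = 114°  [△CZJ]
3. ∠BZC = 66°  [linear pair at Z on BJ]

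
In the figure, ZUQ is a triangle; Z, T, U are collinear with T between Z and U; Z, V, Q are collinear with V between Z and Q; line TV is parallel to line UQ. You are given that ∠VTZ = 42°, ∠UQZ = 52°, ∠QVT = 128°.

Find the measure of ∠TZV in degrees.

1. ∠QUZ = 42°  [TV∥UQ, corresponding at T]
2. ∠QZU = 86°  [△ZUQ]
3. ∠TZV = 86°  [T on ZU, V on ZQ]

∠TZV = 86°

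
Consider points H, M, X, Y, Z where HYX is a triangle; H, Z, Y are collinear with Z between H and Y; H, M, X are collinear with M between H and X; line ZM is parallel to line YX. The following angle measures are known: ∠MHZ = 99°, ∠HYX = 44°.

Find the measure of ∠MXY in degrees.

1. ∠XHY = 99°  [Z on HY, M on HX]
2. ∠HXY = 37°  [△HYX]
3. ∠MXY = 37°  [M on ray XH]

∠MXY = 37°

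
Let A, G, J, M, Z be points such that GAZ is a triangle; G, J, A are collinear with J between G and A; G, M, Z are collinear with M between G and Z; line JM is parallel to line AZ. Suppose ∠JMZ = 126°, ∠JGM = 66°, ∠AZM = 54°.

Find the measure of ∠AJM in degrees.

1. ∠GMJ = 54°  [linear pair at M on GZ]
2. ∠GJM = 60°  [△GJM]
3. ∠AJM = 120°  [linear pair at J on GA]

∠AJM = 120°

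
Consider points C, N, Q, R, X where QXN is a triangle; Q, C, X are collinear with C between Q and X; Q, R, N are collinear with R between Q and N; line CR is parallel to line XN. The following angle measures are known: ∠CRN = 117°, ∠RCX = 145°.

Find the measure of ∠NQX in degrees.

∠NQX = 82°

1. ∠CRQ = 63°  [linear pair at R on QN]
2. ∠QCR = 35°  [linear pair at C on QX]
3. ∠CQR = 82°  [△QCR]
4. ∠NQX = 82°  [C on QX, R on QN]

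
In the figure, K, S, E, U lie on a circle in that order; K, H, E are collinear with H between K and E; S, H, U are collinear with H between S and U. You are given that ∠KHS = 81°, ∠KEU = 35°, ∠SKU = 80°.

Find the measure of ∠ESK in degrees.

∠ESK = 51°

1. ∠KSU = 35°  [same arc KU]
2. ∠KUS = 65°  [△KSU]
3. ∠EKS = 64°  [△KHS]
4. ∠KES = 65°  [same arc KS]
5. ∠ESK = 51°  [△KSE]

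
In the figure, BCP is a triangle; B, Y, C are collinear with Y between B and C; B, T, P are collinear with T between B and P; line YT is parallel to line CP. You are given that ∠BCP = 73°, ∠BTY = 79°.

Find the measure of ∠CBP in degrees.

∠CBP = 28°

1. ∠BYT = 73°  [YT∥CP, corresponding at Y]
2. ∠TBY = 28°  [△BYT]
3. ∠CBP = 28°  [Y on BC, T on BP]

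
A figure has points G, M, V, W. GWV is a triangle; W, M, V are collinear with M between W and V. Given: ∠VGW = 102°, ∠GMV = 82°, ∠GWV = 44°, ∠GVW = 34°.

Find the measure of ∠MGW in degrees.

∠MGW = 38°

1. ∠GMW = 98°  [linear pair at M on WV]
2. ∠GWM = 44°  [M on ray WV]
3. ∠MGW = 38°  [△GWM]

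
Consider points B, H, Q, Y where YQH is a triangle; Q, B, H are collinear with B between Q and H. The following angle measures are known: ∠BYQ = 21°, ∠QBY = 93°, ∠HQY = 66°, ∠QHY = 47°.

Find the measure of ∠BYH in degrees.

1. ∠HBY = 87°  [linear pair at B on QH]
2. ∠BHY = 47°  [B on ray HQ]
3. ∠BYH = 46°  [△YBH]

∠BYH = 46°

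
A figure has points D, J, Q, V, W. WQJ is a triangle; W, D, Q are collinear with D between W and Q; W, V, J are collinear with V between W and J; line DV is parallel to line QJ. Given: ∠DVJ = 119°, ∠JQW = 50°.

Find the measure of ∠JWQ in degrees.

1. ∠DVW = 61°  [linear pair at V on WJ]
2. ∠VDW = 50°  [DV∥QJ, corresponding at D]
3. ∠DWV = 69°  [△WDV]
4. ∠JWQ = 69°  [D on WQ, V on WJ]

∠JWQ = 69°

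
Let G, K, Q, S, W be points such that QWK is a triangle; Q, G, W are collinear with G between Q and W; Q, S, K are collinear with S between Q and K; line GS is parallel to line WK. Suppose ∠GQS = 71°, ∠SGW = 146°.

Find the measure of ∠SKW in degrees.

∠SKW = 75°

1. ∠QGS = 34°  [linear pair at G on QW]
2. ∠GSQ = 75°  [△QGS]
3. ∠GSK = 105°  [linear pair at S on QK]
4. ∠SKW = 75°  [GS∥WK, co-interior at K–S]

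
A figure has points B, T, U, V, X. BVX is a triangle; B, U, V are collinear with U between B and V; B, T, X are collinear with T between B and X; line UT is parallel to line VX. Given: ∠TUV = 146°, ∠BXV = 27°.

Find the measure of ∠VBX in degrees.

∠VBX = 119°

1. ∠BUT = 34°  [linear pair at U on BV]
2. ∠BTU = 27°  [UT∥VX, corresponding at T]
3. ∠TBU = 119°  [△BUT]
4. ∠VBX = 119°  [U on BV, T on BX]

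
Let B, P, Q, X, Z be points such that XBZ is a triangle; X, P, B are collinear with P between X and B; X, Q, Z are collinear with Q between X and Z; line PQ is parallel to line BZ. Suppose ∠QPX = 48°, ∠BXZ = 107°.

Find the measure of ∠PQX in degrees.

∠PQX = 25°

1. ∠XBZ = 48°  [PQ∥BZ, corresponding at P]
2. ∠BZX = 25°  [△XBZ]
3. ∠PQX = 25°  [PQ∥BZ, corresponding at Q]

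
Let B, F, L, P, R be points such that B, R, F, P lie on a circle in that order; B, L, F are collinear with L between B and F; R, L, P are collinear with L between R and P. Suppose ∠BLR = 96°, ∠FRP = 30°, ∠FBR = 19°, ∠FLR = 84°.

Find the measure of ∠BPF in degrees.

1. ∠FLP = 96°  [vertical angles at L]
2. ∠FBP = 30°  [same arc FP]
3. ∠FPR = 19°  [same arc RF]
4. ∠BFP = 65°  [△FLP]
5. ∠BPF = 85°  [△BFP]

∠BPF = 85°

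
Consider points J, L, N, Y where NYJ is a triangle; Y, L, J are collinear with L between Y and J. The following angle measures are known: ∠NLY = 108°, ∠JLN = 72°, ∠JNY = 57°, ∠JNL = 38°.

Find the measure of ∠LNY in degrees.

1. ∠LJN = 70°  [△NLJ]
2. ∠NJY = 70°  [L on ray JY]
3. ∠JYN = 53°  [△NYJ]
4. ∠LYN = 53°  [L on ray YJ]
5. ∠LNY = 19°  [△NYL]

∠LNY = 19°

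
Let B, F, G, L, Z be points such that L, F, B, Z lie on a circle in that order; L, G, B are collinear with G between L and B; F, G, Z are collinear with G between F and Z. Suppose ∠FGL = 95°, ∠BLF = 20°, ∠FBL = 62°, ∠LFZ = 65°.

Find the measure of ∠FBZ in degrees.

∠FBZ = 127°

1. ∠BGF = 85°  [linear pair at G on LB]
2. ∠BZF = 20°  [same arc FB]
3. ∠BFZ = 33°  [△FGB]
4. ∠FBZ = 127°  [△FBZ]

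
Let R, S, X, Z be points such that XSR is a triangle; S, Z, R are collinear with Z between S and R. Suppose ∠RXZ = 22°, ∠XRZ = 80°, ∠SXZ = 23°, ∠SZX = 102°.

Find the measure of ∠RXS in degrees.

1. ∠SRX = 80°  [Z on ray RS]
2. ∠XSZ = 55°  [△XSZ]
3. ∠RSX = 55°  [Z on ray SR]
4. ∠RXS = 45°  [△XSR]

∠RXS = 45°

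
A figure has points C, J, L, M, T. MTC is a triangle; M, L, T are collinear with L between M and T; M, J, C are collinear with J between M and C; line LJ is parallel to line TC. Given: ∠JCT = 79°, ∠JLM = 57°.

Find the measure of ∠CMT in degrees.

∠CMT = 44°

1. ∠MCT = 79°  [J on ray CM]
2. ∠CTM = 57°  [LJ∥TC, corresponding at L]
3. ∠CMT = 44°  [△MTC]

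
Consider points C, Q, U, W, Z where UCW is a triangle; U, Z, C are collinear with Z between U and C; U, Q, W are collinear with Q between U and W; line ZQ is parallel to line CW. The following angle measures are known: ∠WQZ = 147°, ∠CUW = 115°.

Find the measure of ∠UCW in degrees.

∠UCW = 32°

1. ∠UQZ = 33°  [linear pair at Q on UW]
2. ∠QUZ = 115°  [Z on UC, Q on UW]
3. ∠QZU = 32°  [△UZQ]
4. ∠UCW = 32°  [ZQ∥CW, corresponding at Z]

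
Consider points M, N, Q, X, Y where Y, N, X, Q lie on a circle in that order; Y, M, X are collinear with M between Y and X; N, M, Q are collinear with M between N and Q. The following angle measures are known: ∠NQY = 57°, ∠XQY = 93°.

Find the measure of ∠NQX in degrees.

∠NQX = 36°

1. ∠NXY = 57°  [same arc YN]
2. ∠XNY = 87°  [cyclic YNXQ, opposite ∠N+∠Q]
3. ∠NYX = 36°  [△YNX]
4. ∠NQX = 36°  [same arc NX]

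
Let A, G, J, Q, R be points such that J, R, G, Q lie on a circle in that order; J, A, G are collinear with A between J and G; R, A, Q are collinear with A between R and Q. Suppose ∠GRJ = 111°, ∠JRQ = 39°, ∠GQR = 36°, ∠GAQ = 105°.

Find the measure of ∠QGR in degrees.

1. ∠GQJ = 69°  [cyclic JRGQ, opposite ∠R+∠Q]
2. ∠JGQ = 39°  [same arc JQ]
3. ∠GJQ = 72°  [△JGQ]
4. ∠GRQ = 72°  [same arc GQ]
5. ∠QGR = 72°  [△RGQ]

∠QGR = 72°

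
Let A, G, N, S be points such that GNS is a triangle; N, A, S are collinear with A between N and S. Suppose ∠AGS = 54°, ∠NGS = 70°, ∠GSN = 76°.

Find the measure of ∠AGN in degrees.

∠AGN = 16°

1. ∠GNS = 34°  [△GNS]
2. ∠ASG = 76°  [A on ray SN]
3. ∠ANG = 34°  [A on ray NS]
4. ∠GAS = 50°  [△GAS]
5. ∠GAN = 130°  [linear pair at A on NS]
6. ∠AGN = 16°  [△GNA]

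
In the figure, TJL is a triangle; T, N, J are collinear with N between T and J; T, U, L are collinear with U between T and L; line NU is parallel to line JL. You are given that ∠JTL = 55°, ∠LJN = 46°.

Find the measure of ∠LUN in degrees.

∠LUN = 101°

1. ∠LJT = 46°  [N on ray JT]
2. ∠JLT = 79°  [△TJL]
3. ∠NUT = 79°  [NU∥JL, corresponding at U]
4. ∠LUN = 101°  [linear pair at U on TL]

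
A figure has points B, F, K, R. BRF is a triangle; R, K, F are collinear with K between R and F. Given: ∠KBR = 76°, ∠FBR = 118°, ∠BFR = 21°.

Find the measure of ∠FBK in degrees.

∠FBK = 42°

1. ∠BRF = 41°  [△BRF]
2. ∠BFK = 21°  [K on ray FR]
3. ∠BRK = 41°  [K on ray RF]
4. ∠BKR = 63°  [△BRK]
5. ∠BKF = 117°  [linear pair at K on RF]
6. ∠FBK = 42°  [△BKF]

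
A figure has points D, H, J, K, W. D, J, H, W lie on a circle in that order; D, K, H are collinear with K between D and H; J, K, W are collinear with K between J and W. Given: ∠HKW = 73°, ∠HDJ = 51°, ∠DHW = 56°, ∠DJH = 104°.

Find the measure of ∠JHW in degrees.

1. ∠DKJ = 73°  [vertical angles at K]
2. ∠HWJ = 51°  [△HKW]
3. ∠DHJ = 25°  [△DJH]
4. ∠HKJ = 107°  [linear pair at K on DH]
5. ∠HJW = 48°  [△JKH]
6. ∠JHW = 81°  [△JHW]

∠JHW = 81°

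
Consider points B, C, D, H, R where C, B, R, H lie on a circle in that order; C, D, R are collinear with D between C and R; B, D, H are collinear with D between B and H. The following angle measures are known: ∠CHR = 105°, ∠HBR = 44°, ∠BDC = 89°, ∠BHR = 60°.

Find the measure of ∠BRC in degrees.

1. ∠CBR = 75°  [cyclic CBRH, opposite ∠B+∠H]
2. ∠BCR = 60°  [same arc BR]
3. ∠BRC = 45°  [△CBR]

∠BRC = 45°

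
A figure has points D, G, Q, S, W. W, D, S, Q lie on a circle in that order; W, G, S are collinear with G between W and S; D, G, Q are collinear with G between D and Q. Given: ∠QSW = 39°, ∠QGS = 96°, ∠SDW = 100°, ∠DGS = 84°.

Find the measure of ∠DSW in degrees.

1. ∠QDW = 39°  [same arc WQ]
2. ∠DGW = 96°  [vertical angles at G]
3. ∠DWS = 45°  [△WGD]
4. ∠DSW = 35°  [△WDS]

∠DSW = 35°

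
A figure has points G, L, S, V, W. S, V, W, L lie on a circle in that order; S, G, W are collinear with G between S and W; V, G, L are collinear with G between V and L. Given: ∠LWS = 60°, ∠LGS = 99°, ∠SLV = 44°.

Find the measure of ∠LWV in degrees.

1. ∠LVS = 60°  [same arc SL]
2. ∠LSV = 76°  [△SVL]
3. ∠LWV = 104°  [cyclic SVWL, opposite ∠S+∠W]

∠LWV = 104°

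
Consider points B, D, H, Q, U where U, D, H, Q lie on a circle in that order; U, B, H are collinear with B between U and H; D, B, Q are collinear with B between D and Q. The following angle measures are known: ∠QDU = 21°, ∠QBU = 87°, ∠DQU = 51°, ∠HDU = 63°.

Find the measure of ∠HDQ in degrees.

∠HDQ = 42°

1. ∠DBH = 87°  [vertical angles at B]
2. ∠DHU = 51°  [same arc UD]
3. ∠HDQ = 42°  [△DBH]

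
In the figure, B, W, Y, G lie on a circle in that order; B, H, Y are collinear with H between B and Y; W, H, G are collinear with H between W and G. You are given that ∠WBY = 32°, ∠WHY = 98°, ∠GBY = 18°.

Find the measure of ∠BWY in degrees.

1. ∠GWY = 18°  [same arc YG]
2. ∠BYW = 64°  [△WHY]
3. ∠BWY = 84°  [△BWY]

∠BWY = 84°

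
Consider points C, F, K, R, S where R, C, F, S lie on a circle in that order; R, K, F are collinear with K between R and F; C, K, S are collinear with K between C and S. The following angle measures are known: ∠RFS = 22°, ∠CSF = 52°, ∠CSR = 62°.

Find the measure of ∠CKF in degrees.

∠CKF = 74°

1. ∠RCS = 22°  [same arc RS]
2. ∠CRF = 52°  [same arc CF]
3. ∠CKR = 106°  [△RKC]
4. ∠CKF = 74°  [linear pair at K on RF]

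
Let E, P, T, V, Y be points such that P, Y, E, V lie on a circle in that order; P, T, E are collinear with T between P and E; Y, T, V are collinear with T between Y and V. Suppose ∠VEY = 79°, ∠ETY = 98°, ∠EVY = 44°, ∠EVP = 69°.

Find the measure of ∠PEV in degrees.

∠PEV = 54°

1. ∠EYV = 57°  [△YEV]
2. ∠EPV = 57°  [same arc EV]
3. ∠PEV = 54°  [△PEV]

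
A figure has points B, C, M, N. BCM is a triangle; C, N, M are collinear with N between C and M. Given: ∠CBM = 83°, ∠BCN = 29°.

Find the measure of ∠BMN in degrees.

∠BMN = 68°

1. ∠BCM = 29°  [N on ray CM]
2. ∠BMC = 68°  [△BCM]
3. ∠BMN = 68°  [N on ray MC]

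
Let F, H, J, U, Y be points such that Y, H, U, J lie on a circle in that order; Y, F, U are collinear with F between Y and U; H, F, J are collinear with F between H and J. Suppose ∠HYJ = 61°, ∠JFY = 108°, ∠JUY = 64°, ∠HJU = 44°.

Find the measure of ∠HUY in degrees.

∠HUY = 55°

1. ∠HUJ = 119°  [cyclic YHUJ, opposite ∠Y+∠U]
2. ∠HFU = 108°  [vertical angles at F]
3. ∠JHU = 17°  [△HUJ]
4. ∠HUY = 55°  [△HFU]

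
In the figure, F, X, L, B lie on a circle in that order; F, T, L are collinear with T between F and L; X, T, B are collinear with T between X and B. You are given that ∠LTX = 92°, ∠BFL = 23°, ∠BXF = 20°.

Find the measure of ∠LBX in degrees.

∠LBX = 72°

1. ∠BTF = 92°  [vertical angles at T]
2. ∠BLF = 20°  [same arc FB]
3. ∠BTL = 88°  [linear pair at T on FL]
4. ∠LBX = 72°  [△LTB]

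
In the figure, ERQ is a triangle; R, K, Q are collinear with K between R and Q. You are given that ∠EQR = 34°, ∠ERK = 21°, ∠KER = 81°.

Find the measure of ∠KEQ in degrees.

∠KEQ = 44°

1. ∠EQK = 34°  [K on ray QR]
2. ∠EKR = 78°  [△ERK]
3. ∠EKQ = 102°  [linear pair at K on RQ]
4. ∠KEQ = 44°  [△EKQ]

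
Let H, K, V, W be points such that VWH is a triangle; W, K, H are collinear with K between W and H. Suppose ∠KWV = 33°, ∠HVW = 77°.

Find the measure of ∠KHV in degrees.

1. ∠HWV = 33°  [K on ray WH]
2. ∠VHW = 70°  [△VWH]
3. ∠KHV = 70°  [K on ray HW]

∠KHV = 70°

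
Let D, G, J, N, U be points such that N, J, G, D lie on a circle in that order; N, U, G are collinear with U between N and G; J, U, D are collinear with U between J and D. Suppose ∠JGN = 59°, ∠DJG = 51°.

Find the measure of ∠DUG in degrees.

∠DUG = 110°

1. ∠JDN = 59°  [same arc NJ]
2. ∠DNG = 51°  [same arc GD]
3. ∠DUN = 70°  [△NUD]
4. ∠DUG = 110°  [linear pair at U on NG]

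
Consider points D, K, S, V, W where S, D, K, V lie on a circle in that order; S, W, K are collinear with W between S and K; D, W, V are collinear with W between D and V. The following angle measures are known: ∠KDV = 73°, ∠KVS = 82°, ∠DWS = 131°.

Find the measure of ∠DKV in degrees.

∠DKV = 83°

1. ∠KSV = 73°  [same arc KV]
2. ∠SKV = 25°  [△SKV]
3. ∠KWV = 131°  [vertical angles at W]
4. ∠DVK = 24°  [△KWV]
5. ∠DKV = 83°  [△DKV]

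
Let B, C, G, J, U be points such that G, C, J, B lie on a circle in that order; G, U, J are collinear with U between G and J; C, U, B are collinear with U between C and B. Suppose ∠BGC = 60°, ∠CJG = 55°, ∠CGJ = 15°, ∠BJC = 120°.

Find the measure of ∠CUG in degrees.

∠CUG = 100°

1. ∠CBG = 55°  [same arc GC]
2. ∠BCG = 65°  [△GCB]
3. ∠CUG = 100°  [△GUC]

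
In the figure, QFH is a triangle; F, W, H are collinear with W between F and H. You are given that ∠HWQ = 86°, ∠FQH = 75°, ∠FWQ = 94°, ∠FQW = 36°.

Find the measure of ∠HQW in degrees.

1. ∠QFW = 50°  [△QFW]
2. ∠HFQ = 50°  [W on ray FH]
3. ∠FHQ = 55°  [△QFH]
4. ∠QHW = 55°  [W on ray HF]
5. ∠HQW = 39°  [△QWH]

∠HQW = 39°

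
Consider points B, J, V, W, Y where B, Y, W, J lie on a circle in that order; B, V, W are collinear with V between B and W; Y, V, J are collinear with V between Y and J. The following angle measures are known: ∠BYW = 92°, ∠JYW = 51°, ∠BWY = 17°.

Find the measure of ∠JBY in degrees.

1. ∠BJW = 88°  [cyclic BYWJ, opposite ∠Y+∠J]
2. ∠JBW = 51°  [same arc WJ]
3. ∠BJY = 17°  [same arc BY]
4. ∠BWJ = 41°  [△BWJ]
5. ∠BYJ = 41°  [same arc BJ]
6. ∠JBY = 122°  [△BYJ]

∠JBY = 122°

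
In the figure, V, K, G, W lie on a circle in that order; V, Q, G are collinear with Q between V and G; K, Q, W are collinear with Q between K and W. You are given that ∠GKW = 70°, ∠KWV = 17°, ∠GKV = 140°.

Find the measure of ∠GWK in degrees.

∠GWK = 23°

1. ∠KGV = 17°  [same arc VK]
2. ∠GVK = 23°  [△VKG]
3. ∠GWK = 23°  [same arc KG]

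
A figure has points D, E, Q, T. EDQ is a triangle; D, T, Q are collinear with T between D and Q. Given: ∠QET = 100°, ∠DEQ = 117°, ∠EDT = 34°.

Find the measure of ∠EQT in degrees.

1. ∠EDQ = 34°  [T on ray DQ]
2. ∠DQE = 29°  [△EDQ]
3. ∠EQT = 29°  [T on ray QD]

∠EQT = 29°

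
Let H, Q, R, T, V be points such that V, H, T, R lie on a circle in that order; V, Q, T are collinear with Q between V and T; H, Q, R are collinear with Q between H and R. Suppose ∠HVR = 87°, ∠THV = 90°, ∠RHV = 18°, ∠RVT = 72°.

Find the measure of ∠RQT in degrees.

1. ∠HTR = 93°  [cyclic VHTR, opposite ∠V+∠T]
2. ∠RTV = 18°  [same arc VR]
3. ∠RHT = 72°  [same arc TR]
4. ∠HRT = 15°  [△HTR]
5. ∠RQT = 147°  [△TQR]

∠RQT = 147°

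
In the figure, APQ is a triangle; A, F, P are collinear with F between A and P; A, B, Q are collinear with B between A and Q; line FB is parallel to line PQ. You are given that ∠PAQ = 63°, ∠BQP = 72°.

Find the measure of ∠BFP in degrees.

∠BFP = 135°

1. ∠AQP = 72°  [B on ray QA]
2. ∠APQ = 45°  [△APQ]
3. ∠AFB = 45°  [FB∥PQ, corresponding at F]
4. ∠BFP = 135°  [linear pair at F on AP]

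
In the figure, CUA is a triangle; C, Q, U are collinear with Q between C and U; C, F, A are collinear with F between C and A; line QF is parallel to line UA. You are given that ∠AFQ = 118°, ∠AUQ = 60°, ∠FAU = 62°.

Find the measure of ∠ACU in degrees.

∠ACU = 58°

1. ∠AUC = 60°  [Q on ray UC]
2. ∠CAU = 62°  [F on ray AC]
3. ∠ACU = 58°  [△CUA]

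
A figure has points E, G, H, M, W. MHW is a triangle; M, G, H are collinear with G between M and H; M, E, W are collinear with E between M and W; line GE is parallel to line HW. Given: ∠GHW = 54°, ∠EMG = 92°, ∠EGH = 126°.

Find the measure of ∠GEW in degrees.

1. ∠EGM = 54°  [linear pair at G on MH]
2. ∠GEM = 34°  [△MGE]
3. ∠GEW = 146°  [linear pair at E on MW]

∠GEW = 146°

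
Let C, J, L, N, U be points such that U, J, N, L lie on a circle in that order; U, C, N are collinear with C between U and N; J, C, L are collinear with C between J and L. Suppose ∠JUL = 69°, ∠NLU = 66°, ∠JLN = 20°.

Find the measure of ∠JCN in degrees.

1. ∠JNL = 111°  [cyclic UJNL, opposite ∠U+∠N]
2. ∠NJU = 114°  [cyclic UJNL, opposite ∠J+∠L]
3. ∠JUN = 20°  [same arc JN]
4. ∠LJN = 49°  [△JNL]
5. ∠JNU = 46°  [△UJN]
6. ∠JCN = 85°  [△JCN]

∠JCN = 85°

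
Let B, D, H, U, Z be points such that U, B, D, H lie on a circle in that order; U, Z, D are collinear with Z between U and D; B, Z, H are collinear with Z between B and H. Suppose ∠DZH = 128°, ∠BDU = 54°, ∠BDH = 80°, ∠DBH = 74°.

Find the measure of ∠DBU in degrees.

1. ∠BHD = 26°  [△BDH]
2. ∠BUD = 26°  [same arc BD]
3. ∠DBU = 100°  [△UBD]

∠DBU = 100°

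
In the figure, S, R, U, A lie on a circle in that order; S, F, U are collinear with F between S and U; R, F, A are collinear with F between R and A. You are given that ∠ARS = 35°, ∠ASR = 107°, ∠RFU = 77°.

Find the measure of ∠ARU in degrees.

1. ∠RAS = 38°  [△SRA]
2. ∠RUS = 38°  [same arc SR]
3. ∠ARU = 65°  [△RFU]

∠ARU = 65°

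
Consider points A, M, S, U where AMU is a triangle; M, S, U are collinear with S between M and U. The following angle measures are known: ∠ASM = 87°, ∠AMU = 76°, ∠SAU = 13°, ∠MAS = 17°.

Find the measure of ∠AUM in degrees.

1. ∠ASU = 93°  [linear pair at S on MU]
2. ∠AUS = 74°  [△ASU]
3. ∠AUM = 74°  [S on ray UM]

∠AUM = 74°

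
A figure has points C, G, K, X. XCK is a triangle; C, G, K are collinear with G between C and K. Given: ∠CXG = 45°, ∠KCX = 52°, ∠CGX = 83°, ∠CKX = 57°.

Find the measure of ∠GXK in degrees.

1. ∠KGX = 97°  [linear pair at G on CK]
2. ∠GKX = 57°  [G on ray KC]
3. ∠GXK = 26°  [△XGK]

∠GXK = 26°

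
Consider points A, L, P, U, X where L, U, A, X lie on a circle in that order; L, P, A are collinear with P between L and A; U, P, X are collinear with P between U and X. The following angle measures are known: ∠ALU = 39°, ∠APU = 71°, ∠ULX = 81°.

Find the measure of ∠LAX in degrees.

∠LAX = 32°

1. ∠AXU = 39°  [same arc UA]
2. ∠LPX = 71°  [vertical angles at P]
3. ∠APX = 109°  [linear pair at P on LA]
4. ∠LAX = 32°  [△APX]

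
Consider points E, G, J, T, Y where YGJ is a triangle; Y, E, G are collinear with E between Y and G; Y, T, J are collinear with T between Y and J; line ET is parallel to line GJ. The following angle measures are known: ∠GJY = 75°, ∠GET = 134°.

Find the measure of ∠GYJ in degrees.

∠GYJ = 59°

1. ∠ETY = 75°  [ET∥GJ, corresponding at T]
2. ∠TEY = 46°  [linear pair at E on YG]
3. ∠EYT = 59°  [△YET]
4. ∠GYJ = 59°  [E on YG, T on YJ]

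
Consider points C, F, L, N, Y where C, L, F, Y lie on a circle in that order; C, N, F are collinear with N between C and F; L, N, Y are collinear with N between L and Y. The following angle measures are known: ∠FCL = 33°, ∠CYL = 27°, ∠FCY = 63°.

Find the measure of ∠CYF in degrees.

∠CYF = 60°

1. ∠CFL = 27°  [same arc CL]
2. ∠CLF = 120°  [△CLF]
3. ∠CYF = 60°  [cyclic CLFY, opposite ∠L+∠Y]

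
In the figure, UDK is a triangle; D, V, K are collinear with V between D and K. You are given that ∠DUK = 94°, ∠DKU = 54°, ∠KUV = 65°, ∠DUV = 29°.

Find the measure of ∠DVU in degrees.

1. ∠UKV = 54°  [V on ray KD]
2. ∠KVU = 61°  [△UVK]
3. ∠DVU = 119°  [linear pair at V on DK]

∠DVU = 119°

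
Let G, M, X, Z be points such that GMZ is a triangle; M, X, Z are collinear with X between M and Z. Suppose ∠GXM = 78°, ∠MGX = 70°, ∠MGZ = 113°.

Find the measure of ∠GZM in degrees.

1. ∠GMX = 32°  [△GMX]
2. ∠GMZ = 32°  [X on ray MZ]
3. ∠GZM = 35°  [△GMZ]

∠GZM = 35°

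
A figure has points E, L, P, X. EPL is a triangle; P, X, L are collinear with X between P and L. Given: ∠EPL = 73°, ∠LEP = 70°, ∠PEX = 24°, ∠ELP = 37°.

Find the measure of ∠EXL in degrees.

1. ∠EPX = 73°  [X on ray PL]
2. ∠EXP = 83°  [△EPX]
3. ∠EXL = 97°  [linear pair at X on PL]

∠EXL = 97°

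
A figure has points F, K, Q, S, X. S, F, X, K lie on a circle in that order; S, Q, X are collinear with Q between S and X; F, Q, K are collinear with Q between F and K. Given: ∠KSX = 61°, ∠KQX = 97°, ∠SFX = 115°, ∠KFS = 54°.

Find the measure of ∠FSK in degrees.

1. ∠KQS = 83°  [linear pair at Q on SX]
2. ∠FKS = 36°  [△SQK]
3. ∠FSK = 90°  [△SFK]

∠FSK = 90°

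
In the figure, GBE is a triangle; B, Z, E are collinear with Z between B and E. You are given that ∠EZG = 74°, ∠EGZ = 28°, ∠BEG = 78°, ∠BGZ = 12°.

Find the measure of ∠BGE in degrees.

1. ∠BZG = 106°  [linear pair at Z on BE]
2. ∠GBZ = 62°  [△GBZ]
3. ∠EBG = 62°  [Z on ray BE]
4. ∠BGE = 40°  [△GBE]

∠BGE = 40°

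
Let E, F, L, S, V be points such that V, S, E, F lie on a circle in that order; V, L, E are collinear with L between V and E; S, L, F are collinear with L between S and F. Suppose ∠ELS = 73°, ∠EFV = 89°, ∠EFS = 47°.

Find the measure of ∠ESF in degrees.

1. ∠ESV = 91°  [cyclic VSEF, opposite ∠S+∠F]
2. ∠EVS = 47°  [same arc SE]
3. ∠SEV = 42°  [△VSE]
4. ∠ESF = 65°  [△SLE]

∠ESF = 65°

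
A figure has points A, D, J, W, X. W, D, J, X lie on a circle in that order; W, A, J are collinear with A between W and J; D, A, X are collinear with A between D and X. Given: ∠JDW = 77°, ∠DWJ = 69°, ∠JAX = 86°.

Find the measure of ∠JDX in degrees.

1. ∠JXW = 103°  [cyclic WDJX, opposite ∠D+∠X]
2. ∠DXJ = 69°  [same arc DJ]
3. ∠WJX = 25°  [△JAX]
4. ∠JWX = 52°  [△WJX]
5. ∠JDX = 52°  [same arc JX]

∠JDX = 52°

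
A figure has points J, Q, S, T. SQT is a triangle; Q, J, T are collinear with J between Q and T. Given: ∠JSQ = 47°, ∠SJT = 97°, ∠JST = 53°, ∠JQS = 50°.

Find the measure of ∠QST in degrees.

1. ∠JTS = 30°  [△SJT]
2. ∠SQT = 50°  [J on ray QT]
3. ∠QTS = 30°  [J on ray TQ]
4. ∠QST = 100°  [△SQT]

∠QST = 100°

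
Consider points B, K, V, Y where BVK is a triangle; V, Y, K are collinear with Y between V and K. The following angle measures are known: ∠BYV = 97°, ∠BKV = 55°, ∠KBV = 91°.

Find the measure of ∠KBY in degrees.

∠KBY = 42°

1. ∠BYK = 83°  [linear pair at Y on VK]
2. ∠BKY = 55°  [Y on ray KV]
3. ∠KBY = 42°  [△BYK]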